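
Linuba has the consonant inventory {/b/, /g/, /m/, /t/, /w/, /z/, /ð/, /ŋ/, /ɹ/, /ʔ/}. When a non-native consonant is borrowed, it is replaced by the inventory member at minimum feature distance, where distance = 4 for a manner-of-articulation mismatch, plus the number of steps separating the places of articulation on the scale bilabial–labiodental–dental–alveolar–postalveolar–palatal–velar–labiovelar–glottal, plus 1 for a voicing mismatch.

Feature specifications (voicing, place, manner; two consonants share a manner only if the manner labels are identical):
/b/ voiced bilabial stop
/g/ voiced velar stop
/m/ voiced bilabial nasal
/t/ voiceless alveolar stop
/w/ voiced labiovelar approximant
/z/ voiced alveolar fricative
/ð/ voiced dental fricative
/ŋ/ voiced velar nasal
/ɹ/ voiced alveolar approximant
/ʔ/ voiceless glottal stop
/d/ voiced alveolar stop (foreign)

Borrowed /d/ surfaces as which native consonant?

t

/t/ is closest: same manner (stop), place distance 0 (alveolar→alveolar), voicing differs (+1); total 1. Next closest is /b/ at distance 3.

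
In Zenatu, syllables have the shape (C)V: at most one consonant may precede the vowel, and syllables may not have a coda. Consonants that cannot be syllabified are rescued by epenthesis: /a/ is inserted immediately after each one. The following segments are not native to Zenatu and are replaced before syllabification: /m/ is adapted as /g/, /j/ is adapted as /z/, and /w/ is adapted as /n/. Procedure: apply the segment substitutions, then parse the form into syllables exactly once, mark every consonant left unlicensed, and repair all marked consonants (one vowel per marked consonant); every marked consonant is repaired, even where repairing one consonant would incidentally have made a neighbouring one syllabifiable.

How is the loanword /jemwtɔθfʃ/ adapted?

Substitution: /j/ → /z/, /m/ → /g/, /w/ → /n/, giving /zegntɔθfʃ/.
Syllabifying with onset maximization leaves /g/, /n/, /θ/, /f/, /ʃ/ stranded (no codas are permitted; onsets are limited to one consonant).
Inserting the epenthetic vowel yields /g/ → /ga/, /n/ → /na/, /θ/ → /θa/, /f/ → /fa/, /ʃ/ → /ʃa/.

zeganatɔθafaʃa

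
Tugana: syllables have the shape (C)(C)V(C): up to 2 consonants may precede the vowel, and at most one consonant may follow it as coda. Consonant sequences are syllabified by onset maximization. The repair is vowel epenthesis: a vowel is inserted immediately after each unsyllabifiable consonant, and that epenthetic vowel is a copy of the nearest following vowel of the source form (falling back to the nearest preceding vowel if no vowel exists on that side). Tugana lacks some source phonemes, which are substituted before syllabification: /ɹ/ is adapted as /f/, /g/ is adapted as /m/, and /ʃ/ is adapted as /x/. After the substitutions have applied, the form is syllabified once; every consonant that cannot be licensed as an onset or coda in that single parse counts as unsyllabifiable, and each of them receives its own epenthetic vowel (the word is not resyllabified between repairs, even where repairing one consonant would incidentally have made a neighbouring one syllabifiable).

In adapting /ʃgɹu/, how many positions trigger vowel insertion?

After substitution the input is /xmfu/.
The unsyllabifiable consonants are /x/; each receives one epenthetic vowel.

1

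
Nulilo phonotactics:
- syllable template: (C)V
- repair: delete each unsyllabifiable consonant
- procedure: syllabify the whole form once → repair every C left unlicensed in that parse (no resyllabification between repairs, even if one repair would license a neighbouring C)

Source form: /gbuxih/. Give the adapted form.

buxi

Under (C)V, the unsyllabifiable consonants are /g/, /h/ (no codas are permitted; onsets are limited to one consonant).
Deletion applies to /g/, /h/.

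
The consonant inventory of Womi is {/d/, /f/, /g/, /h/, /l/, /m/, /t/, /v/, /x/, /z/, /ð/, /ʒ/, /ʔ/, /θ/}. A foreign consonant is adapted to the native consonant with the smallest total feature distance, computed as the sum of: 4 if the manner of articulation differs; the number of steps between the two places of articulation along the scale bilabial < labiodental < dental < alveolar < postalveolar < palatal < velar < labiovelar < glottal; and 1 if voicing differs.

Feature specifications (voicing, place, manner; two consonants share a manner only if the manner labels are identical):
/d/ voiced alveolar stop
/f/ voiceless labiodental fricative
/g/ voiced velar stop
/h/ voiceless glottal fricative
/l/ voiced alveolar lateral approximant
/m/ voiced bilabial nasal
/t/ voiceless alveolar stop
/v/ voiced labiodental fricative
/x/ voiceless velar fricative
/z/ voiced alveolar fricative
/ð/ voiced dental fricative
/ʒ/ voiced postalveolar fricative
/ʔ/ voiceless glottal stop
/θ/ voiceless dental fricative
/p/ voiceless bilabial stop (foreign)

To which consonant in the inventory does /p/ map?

t

/t/ is closest: same manner (stop), place distance 3 (bilabial→alveolar), same voicing; total 3. Next closest is /d/ at distance 4.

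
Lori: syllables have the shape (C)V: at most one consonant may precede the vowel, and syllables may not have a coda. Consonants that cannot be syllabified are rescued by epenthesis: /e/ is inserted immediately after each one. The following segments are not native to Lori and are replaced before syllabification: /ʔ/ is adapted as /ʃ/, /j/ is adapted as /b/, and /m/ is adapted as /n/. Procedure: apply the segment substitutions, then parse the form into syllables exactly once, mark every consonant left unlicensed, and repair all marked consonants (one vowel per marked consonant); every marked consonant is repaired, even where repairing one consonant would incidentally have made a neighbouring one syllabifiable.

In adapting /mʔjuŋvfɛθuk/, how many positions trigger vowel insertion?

After substitution the input is /nʃbuŋvfɛθuk/.
The unsyllabifiable consonants are /n/, /ʃ/, /ŋ/, /v/, /k/; each receives one epenthetic vowel.

5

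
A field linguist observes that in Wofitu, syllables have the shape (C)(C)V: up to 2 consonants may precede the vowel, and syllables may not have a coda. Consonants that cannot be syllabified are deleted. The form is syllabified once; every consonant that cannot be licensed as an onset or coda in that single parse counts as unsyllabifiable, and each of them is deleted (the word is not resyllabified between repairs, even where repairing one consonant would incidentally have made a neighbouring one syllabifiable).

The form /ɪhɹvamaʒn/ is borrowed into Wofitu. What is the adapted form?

ɪɹvama

Under (C)(C)V, the unsyllabifiable consonants are /h/, /ʒ/, /n/ (no codas are permitted; onsets may contain at most 2 consonants).
Deleting the stranded consonants removes /h/, /ʒ/, /n/.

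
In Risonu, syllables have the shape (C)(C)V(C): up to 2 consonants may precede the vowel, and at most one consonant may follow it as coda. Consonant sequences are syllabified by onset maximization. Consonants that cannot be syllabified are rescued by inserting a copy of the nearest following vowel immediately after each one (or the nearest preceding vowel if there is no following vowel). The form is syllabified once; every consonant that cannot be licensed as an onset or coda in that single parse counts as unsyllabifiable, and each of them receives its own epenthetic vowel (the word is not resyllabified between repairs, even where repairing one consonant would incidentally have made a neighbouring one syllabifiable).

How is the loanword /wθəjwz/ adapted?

Under (C)(C)V(C), the unsyllabifiable consonants are /w/, /z/ (at most one coda consonant is licensed; onsets may contain at most 2 consonants).
Inserting the epenthetic vowel yields /w/ → /wə/, /z/ → /zə/.

wθəjwəzə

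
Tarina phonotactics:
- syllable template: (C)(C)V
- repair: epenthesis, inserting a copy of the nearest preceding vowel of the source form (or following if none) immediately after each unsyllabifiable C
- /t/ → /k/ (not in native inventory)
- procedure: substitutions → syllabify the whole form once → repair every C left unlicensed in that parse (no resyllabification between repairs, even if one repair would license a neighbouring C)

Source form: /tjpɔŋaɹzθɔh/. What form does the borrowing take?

kɔjpɔŋaɹazθɔhɔ

Substitution: /t/ → /k/, giving /kjpɔŋaɹzθɔh/.
The consonants /k/, /ɹ/, /h/ cannot be parsed into a legal (C)(C)V syllable (no codas are permitted; onsets may contain at most 2 consonants).
Inserting the epenthetic vowel yields /k/ → /kɔ/, /ɹ/ → /ɹa/, /h/ → /hɔ/.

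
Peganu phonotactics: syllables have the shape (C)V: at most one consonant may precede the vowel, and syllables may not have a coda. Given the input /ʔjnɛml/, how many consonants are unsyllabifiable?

4

The consonants /ʔ/, /j/, /m/, /l/ cannot be parsed into a legal (C)V syllable (no codas are permitted; onsets are limited to one consonant).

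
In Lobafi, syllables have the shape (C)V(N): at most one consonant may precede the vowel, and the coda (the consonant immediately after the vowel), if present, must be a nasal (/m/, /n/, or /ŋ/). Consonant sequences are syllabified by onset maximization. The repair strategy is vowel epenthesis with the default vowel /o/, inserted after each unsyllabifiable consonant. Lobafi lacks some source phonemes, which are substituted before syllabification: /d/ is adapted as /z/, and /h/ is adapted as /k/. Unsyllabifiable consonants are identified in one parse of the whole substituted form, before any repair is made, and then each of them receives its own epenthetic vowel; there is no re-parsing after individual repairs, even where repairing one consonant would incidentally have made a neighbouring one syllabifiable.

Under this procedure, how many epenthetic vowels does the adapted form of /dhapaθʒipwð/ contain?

After substitution the input is /zkapaθʒipwð/.
The unsyllabifiable consonants are /z/, /θ/, /p/, /w/, /ð/; each receives one epenthetic vowel.

5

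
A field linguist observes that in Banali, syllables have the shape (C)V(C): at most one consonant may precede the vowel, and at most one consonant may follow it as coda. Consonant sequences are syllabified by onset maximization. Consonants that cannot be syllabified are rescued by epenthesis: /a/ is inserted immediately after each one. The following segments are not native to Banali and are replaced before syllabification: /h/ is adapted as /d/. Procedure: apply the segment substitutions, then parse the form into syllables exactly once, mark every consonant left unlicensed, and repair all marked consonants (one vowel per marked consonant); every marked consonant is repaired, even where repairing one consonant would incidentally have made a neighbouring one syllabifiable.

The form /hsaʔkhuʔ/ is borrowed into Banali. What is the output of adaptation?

Substitution: /h/ → /d/, giving /dsaʔkduʔ/.
Syllabifying with onset maximization leaves /d/, /k/ stranded (at most one coda consonant is licensed; onsets are limited to one consonant).
Each unlicensed consonant becomes the onset of a new syllable: /d/ → /da/, /k/ → /ka/.

dasaʔkaduʔ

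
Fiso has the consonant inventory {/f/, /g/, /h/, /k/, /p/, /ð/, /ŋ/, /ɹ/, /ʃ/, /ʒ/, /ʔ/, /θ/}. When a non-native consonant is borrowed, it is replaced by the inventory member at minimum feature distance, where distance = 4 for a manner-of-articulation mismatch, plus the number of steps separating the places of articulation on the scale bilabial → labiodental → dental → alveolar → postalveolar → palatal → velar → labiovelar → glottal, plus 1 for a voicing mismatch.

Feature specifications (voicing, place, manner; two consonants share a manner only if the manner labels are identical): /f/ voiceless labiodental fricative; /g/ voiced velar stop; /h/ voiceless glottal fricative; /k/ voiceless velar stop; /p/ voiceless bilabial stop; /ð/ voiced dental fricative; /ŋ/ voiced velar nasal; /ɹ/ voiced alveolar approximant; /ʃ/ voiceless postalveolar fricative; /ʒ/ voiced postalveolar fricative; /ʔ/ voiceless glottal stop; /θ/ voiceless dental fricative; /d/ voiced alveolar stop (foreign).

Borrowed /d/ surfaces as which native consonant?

/g/ is closest: same manner (stop), place distance 3 (alveolar→velar), same voicing; total 3. Next closest is /k/ at distance 4.

g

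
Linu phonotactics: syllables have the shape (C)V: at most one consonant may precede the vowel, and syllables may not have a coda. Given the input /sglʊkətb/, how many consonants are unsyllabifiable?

4

Under (C)V, the unsyllabifiable consonants are /s/, /g/, /t/, /b/ (no codas are permitted; onsets are limited to one consonant).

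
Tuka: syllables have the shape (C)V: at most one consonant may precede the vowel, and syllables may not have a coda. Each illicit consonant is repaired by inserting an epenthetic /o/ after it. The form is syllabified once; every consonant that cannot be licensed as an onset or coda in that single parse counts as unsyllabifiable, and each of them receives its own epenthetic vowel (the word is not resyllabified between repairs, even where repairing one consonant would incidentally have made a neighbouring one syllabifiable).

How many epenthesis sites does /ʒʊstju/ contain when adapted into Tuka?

The unsyllabifiable consonants are /s/, /t/; each receives one epenthetic vowel.

2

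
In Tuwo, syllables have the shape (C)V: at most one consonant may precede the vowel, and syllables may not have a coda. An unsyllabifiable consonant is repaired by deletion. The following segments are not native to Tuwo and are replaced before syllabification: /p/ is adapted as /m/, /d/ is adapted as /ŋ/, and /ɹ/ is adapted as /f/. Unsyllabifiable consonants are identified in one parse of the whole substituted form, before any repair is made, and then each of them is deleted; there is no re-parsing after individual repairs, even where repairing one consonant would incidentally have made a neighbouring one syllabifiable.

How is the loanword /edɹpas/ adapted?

ema

Substitution: /d/ → /ŋ/, /ɹ/ → /f/, /p/ → /m/, giving /eŋfmas/.
Under (C)V, the unsyllabifiable consonants are /ŋ/, /f/, /s/ (no codas are permitted; onsets are limited to one consonant).
Deletion applies to /ŋ/, /f/, /s/.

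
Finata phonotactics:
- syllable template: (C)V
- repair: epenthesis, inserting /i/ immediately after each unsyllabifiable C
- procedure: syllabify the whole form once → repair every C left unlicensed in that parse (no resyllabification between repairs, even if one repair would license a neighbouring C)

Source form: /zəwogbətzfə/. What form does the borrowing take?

Under (C)V, the unsyllabifiable consonants are /g/, /t/, /z/ (no codas are permitted; onsets are limited to one consonant).
Inserting the epenthetic vowel yields /g/ → /gi/, /t/ → /ti/, /z/ → /zi/.

zəwogibətizifə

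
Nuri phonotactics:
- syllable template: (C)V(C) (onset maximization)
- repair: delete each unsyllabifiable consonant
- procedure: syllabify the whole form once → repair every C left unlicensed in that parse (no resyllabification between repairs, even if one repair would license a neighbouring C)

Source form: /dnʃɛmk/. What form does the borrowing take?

ʃɛm

Syllabifying with onset maximization leaves /d/, /n/, /k/ stranded (at most one coda consonant is licensed; onsets are limited to one consonant).
Each unlicensed consonant is deleted: /d/, /n/, /k/.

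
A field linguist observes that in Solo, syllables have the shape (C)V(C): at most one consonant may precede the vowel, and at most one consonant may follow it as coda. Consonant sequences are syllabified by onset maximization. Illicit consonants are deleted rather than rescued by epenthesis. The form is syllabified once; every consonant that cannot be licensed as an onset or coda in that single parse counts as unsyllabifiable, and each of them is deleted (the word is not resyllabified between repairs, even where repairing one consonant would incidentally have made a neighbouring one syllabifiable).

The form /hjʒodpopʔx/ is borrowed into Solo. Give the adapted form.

ʒodpop

Syllabifying with onset maximization leaves /h/, /j/, /ʔ/, /x/ stranded (at most one coda consonant is licensed; onsets are limited to one consonant).
Each unlicensed consonant is deleted: /h/, /j/, /ʔ/, /x/.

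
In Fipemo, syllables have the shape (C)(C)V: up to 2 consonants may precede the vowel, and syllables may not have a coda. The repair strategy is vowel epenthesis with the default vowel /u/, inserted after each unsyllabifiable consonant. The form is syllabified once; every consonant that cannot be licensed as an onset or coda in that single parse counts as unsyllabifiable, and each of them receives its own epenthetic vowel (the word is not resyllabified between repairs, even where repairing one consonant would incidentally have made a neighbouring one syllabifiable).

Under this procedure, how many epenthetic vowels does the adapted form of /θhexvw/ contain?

The unsyllabifiable consonants are /x/, /v/, /w/; each receives one epenthetic vowel.

3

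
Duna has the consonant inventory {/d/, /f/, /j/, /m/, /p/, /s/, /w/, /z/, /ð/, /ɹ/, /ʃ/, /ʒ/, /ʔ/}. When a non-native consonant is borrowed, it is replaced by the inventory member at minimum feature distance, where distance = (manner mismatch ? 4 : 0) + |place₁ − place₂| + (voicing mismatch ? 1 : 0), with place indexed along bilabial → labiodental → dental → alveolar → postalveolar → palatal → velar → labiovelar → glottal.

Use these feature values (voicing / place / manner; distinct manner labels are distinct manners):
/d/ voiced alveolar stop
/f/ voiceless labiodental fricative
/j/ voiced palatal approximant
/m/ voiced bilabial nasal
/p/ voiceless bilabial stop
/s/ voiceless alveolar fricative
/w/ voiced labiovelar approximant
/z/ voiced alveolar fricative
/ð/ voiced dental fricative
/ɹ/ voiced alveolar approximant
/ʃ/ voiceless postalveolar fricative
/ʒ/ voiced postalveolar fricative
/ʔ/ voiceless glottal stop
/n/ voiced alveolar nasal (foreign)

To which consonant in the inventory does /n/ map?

m

/m/ is closest: same manner (nasal), place distance 3 (alveolar→bilabial), same voicing; total 3. Next closest is /d/ at distance 4.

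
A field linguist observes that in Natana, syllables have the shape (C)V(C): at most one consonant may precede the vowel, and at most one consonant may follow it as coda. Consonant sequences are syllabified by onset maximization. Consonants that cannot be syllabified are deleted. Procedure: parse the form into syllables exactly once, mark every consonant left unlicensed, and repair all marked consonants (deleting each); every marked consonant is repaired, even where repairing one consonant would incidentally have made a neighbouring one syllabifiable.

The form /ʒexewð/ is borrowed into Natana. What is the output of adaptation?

The consonants /ð/ cannot be parsed into a legal (C)V(C) syllable (at most one coda consonant is licensed; onsets are limited to one consonant).
Deletion applies to /ð/.

ʒexew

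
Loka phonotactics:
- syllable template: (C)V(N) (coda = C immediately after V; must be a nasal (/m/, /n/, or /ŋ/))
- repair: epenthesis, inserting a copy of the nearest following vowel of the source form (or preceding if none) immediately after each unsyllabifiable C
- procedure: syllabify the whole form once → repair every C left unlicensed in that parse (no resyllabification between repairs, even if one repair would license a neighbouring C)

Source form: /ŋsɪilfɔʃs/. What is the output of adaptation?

Syllabifying with onset maximization leaves /ŋ/, /l/, /ʃ/, /s/ stranded (only a nasal (/m/, /n/, or /ŋ/) is licensed in coda position; onsets are limited to one consonant).
Each unlicensed consonant becomes the onset of a new syllable: /ŋ/ → /ŋɪ/, /l/ → /lɔ/, /ʃ/ → /ʃɔ/, /s/ → /sɔ/.

ŋɪsɪilɔfɔʃɔsɔ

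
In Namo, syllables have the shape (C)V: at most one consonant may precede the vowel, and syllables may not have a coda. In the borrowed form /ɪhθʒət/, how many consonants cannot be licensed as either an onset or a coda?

3

Syllabifying with onset maximization leaves /h/, /θ/, /t/ stranded (no codas are permitted; onsets are limited to one consonant).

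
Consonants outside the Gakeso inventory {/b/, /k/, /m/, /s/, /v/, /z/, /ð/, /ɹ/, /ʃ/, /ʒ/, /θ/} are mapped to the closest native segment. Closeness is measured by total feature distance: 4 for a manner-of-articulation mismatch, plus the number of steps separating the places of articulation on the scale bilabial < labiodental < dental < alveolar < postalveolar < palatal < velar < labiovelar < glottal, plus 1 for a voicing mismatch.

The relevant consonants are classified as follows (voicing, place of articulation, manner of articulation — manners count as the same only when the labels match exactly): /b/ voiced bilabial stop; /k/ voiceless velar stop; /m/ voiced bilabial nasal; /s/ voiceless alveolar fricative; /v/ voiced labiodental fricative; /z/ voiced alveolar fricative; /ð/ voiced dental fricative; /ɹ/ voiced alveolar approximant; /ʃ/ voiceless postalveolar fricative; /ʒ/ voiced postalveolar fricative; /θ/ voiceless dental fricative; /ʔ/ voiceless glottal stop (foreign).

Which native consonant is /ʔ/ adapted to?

k

/k/ is closest: same manner (stop), place distance 2 (glottal→velar), same voicing; total 2. Next closest is /ʃ/ at distance 8.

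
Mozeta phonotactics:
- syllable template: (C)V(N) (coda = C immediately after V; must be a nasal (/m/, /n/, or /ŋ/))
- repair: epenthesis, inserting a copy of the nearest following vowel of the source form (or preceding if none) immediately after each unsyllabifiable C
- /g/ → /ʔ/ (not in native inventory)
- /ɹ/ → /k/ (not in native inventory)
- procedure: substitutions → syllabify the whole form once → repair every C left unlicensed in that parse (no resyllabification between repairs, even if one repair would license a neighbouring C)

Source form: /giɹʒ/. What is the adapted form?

Substitution: /g/ → /ʔ/, /ɹ/ → /k/, giving /ʔikʒ/.
The consonants /k/, /ʒ/ cannot be parsed into a legal (C)V(N) syllable (only a nasal (/m/, /n/, or /ŋ/) is licensed in coda position; onsets are limited to one consonant).
Each unlicensed consonant becomes the onset of a new syllable: /k/ → /ki/, /ʒ/ → /ʒi/.

ʔikiʒi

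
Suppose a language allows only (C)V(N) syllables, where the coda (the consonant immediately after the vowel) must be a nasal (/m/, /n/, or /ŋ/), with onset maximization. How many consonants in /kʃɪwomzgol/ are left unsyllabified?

3

Under (C)V(N), the unsyllabifiable consonants are /k/, /z/, /l/ (only a nasal (/m/, /n/, or /ŋ/) is licensed in coda position; onsets are limited to one consonant).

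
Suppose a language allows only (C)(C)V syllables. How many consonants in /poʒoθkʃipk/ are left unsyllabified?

3

Syllabifying with onset maximization leaves /θ/, /p/, /k/ stranded (no codas are permitted; onsets may contain at most 2 consonants).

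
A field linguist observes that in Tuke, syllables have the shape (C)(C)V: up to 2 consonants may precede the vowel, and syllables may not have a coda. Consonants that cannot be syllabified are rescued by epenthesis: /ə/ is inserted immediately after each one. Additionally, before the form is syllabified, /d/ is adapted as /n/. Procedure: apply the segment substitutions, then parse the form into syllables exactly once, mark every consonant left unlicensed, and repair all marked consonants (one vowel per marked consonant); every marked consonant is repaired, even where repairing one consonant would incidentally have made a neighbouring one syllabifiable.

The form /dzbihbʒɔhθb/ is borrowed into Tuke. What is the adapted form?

Substitution: /d/ → /n/, giving /nzbihbʒɔhθb/.
Under (C)(C)V, the unsyllabifiable consonants are /n/, /h/, /h/, /θ/, /b/ (no codas are permitted; onsets may contain at most 2 consonants).
Each unlicensed consonant becomes the onset of a new syllable: /n/ → /nə/, /h/ → /hə/, /h/ → /hə/, /θ/ → /θə/, /b/ → /bə/.

nəzbihəbʒɔhəθəbə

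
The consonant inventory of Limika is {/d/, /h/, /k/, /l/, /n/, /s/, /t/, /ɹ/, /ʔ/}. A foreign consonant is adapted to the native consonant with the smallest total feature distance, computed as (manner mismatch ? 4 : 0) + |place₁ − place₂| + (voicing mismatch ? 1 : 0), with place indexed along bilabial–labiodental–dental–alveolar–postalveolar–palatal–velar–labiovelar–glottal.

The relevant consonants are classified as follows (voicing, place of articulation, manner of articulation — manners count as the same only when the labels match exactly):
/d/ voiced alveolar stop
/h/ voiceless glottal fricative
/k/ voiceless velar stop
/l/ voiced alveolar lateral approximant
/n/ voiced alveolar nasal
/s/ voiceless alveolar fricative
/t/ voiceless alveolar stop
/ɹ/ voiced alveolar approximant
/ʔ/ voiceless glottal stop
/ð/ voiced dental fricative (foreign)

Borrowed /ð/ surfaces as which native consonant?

s

/s/ is closest: same manner (fricative), place distance 1 (dental→alveolar), voicing differs (+1); total 2. Next closest is /d/ at distance 5.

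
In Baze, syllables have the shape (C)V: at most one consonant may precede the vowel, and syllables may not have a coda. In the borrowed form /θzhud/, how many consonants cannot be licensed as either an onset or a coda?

3

Syllabifying with onset maximization leaves /θ/, /z/, /d/ stranded (no codas are permitted; onsets are limited to one consonant).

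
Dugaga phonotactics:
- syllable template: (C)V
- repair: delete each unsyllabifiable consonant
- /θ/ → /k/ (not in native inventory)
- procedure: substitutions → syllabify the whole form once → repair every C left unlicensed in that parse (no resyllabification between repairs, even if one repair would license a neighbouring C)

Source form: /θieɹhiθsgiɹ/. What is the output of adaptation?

kiehigi

Substitution: /θ/ → /k/, giving /kieɹhiksgiɹ/.
Under (C)V, the unsyllabifiable consonants are /ɹ/, /k/, /s/, /ɹ/ (no codas are permitted; onsets are limited to one consonant).
Deletion applies to /ɹ/, /k/, /s/, /ɹ/.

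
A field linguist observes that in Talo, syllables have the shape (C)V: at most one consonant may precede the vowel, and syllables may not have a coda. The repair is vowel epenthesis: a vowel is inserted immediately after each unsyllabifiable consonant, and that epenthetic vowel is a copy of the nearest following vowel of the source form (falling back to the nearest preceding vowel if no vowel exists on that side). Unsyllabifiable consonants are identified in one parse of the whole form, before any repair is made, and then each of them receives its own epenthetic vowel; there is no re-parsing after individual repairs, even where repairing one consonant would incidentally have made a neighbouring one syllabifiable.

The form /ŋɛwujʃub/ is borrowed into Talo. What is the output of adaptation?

ŋɛwujuʃubu

The consonants /j/, /b/ cannot be parsed into a legal (C)V syllable (no codas are permitted; onsets are limited to one consonant).
Each unlicensed consonant becomes the onset of a new syllable: /j/ → /ju/, /b/ → /bu/.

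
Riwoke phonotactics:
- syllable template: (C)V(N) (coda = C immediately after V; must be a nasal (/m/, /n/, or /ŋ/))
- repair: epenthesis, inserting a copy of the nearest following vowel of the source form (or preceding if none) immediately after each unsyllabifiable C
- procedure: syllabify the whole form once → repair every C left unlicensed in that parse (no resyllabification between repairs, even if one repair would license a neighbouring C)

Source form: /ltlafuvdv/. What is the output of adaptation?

latalafuvuduvu

Syllabifying with onset maximization leaves /l/, /t/, /v/, /d/, /v/ stranded (only a nasal (/m/, /n/, or /ŋ/) is licensed in coda position; onsets are limited to one consonant).
Each unlicensed consonant becomes the onset of a new syllable: /l/ → /la/, /t/ → /ta/, /v/ → /vu/, /d/ → /du/, /v/ → /vu/.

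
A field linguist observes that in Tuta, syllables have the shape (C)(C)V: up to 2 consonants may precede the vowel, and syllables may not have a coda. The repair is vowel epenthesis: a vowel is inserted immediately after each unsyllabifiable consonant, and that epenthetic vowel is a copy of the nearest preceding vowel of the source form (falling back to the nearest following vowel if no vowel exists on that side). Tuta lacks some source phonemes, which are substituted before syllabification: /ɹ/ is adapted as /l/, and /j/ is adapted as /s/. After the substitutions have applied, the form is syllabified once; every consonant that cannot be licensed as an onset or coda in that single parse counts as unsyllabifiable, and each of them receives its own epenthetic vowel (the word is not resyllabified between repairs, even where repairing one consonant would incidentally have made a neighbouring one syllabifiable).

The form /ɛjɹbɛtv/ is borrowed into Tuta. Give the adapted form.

Substitution: /j/ → /s/, /ɹ/ → /l/, giving /ɛslbɛtv/.
Under (C)(C)V, the unsyllabifiable consonants are /s/, /t/, /v/ (no codas are permitted; onsets may contain at most 2 consonants).
Epenthesis after each stranded consonant: /s/ → /sɛ/, /t/ → /tɛ/, /v/ → /vɛ/.

ɛsɛlbɛtɛvɛ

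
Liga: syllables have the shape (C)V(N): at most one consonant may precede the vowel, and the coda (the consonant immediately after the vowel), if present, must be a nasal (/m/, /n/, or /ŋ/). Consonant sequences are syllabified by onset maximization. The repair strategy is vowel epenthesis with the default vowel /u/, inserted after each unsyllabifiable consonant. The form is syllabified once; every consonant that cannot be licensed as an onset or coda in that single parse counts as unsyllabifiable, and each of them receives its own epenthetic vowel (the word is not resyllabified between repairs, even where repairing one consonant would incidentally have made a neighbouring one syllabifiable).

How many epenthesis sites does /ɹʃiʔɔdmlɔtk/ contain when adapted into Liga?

5

The unsyllabifiable consonants are /ɹ/, /d/, /m/, /t/, /k/; each receives one epenthetic vowel.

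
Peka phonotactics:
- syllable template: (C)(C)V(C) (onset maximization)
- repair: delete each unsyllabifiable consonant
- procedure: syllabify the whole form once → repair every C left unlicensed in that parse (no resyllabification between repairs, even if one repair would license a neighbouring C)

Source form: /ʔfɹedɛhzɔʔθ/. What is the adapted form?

Syllabifying with onset maximization leaves /ʔ/, /θ/ stranded (at most one coda consonant is licensed; onsets may contain at most 2 consonants).
Each unlicensed consonant is deleted: /ʔ/, /θ/.

fɹedɛhzɔʔ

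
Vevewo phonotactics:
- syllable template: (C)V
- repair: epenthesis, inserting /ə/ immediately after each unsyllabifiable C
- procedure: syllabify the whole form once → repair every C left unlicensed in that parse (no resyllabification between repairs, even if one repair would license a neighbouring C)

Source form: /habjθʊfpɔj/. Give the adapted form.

habəjəθʊfəpɔjə

Syllabifying with onset maximization leaves /b/, /j/, /f/, /j/ stranded (no codas are permitted; onsets are limited to one consonant).
Inserting the epenthetic vowel yields /b/ → /bə/, /j/ → /jə/, /f/ → /fə/, /j/ → /jə/.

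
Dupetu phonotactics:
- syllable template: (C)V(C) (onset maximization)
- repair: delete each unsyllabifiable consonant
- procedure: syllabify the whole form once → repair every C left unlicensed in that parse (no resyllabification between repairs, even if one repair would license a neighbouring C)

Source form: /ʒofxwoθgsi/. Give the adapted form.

The consonants /x/, /g/ cannot be parsed into a legal (C)V(C) syllable (at most one coda consonant is licensed; onsets are limited to one consonant).
Deleting the stranded consonants removes /x/, /g/.

ʒofwoθsi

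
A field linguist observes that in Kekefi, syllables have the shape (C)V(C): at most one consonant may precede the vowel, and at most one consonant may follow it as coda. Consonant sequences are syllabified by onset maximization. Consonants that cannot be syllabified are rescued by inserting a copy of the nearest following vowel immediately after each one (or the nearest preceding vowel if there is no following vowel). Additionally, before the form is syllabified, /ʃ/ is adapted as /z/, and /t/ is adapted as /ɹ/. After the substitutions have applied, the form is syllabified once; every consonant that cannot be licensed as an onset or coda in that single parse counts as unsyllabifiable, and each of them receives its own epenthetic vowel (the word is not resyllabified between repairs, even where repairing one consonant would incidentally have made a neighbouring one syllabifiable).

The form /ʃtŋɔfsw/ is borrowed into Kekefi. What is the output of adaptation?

Substitution: /ʃ/ → /z/, /t/ → /ɹ/, giving /zɹŋɔfsw/.
The consonants /z/, /ɹ/, /s/, /w/ cannot be parsed into a legal (C)V(C) syllable (at most one coda consonant is licensed; onsets are limited to one consonant).
Inserting the epenthetic vowel yields /z/ → /zɔ/, /ɹ/ → /ɹɔ/, /s/ → /sɔ/, /w/ → /wɔ/.

zɔɹɔŋɔfsɔwɔ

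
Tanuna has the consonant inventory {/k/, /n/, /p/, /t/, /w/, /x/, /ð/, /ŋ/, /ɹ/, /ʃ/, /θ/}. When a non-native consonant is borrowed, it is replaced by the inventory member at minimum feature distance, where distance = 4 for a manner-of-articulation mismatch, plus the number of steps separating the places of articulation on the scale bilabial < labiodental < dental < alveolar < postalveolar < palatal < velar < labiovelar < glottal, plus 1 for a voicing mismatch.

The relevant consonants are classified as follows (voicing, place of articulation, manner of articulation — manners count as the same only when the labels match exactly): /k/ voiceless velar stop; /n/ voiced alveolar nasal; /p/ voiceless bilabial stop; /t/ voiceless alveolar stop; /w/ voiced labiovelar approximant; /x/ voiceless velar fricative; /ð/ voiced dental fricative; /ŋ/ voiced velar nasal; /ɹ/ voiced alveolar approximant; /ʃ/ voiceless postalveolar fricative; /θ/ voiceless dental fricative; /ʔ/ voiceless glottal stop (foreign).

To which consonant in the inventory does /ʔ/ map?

k

/k/ is closest: same manner (stop), place distance 2 (glottal→velar), same voicing; total 2. Next closest is /t/ at distance 5.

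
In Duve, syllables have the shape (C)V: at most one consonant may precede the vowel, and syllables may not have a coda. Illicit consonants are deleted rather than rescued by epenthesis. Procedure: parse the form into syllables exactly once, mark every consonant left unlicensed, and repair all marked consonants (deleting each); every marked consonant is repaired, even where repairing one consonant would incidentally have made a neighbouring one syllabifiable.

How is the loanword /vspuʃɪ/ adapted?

The consonants /v/, /s/ cannot be parsed into a legal (C)V syllable (no codas are permitted; onsets are limited to one consonant).
Each unlicensed consonant is deleted: /v/, /s/.

puʃɪ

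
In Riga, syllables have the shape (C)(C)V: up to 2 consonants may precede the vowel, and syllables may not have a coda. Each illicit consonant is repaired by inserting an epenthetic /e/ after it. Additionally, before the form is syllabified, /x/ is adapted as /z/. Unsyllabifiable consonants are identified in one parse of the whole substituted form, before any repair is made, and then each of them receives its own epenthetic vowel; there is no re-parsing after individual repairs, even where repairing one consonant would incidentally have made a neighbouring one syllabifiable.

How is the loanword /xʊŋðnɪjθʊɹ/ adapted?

zʊŋeðnɪjθʊɹe

Substitution: /x/ → /z/, giving /zʊŋðnɪjθʊɹ/.
The consonants /ŋ/, /ɹ/ cannot be parsed into a legal (C)(C)V syllable (no codas are permitted; onsets may contain at most 2 consonants).
Each unlicensed consonant becomes the onset of a new syllable: /ŋ/ → /ŋe/, /ɹ/ → /ɹe/.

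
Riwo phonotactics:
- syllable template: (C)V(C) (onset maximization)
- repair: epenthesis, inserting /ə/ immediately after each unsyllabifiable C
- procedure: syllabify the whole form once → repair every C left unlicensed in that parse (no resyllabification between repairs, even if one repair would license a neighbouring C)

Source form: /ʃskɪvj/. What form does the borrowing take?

Syllabifying with onset maximization leaves /ʃ/, /s/, /j/ stranded (at most one coda consonant is licensed; onsets are limited to one consonant).
Each unlicensed consonant becomes the onset of a new syllable: /ʃ/ → /ʃə/, /s/ → /sə/, /j/ → /jə/.

ʃəsəkɪvjə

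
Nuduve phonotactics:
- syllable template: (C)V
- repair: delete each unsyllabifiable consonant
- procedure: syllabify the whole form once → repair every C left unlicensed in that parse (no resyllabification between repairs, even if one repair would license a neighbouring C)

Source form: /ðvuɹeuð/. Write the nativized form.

vuɹeu

The consonants /ð/, /ð/ cannot be parsed into a legal (C)V syllable (no codas are permitted; onsets are limited to one consonant).
Deletion applies to /ð/, /ð/.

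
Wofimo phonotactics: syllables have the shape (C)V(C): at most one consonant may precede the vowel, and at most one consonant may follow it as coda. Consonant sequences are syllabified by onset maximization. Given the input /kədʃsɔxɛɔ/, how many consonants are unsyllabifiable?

1

The consonants /ʃ/ cannot be parsed into a legal (C)V(C) syllable (at most one coda consonant is licensed; onsets are limited to one consonant).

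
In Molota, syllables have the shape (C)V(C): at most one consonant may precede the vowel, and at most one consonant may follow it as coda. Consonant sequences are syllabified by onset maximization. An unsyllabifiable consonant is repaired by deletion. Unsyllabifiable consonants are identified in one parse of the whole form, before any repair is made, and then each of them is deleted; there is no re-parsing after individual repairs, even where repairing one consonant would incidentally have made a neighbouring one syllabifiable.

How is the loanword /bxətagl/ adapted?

Syllabifying with onset maximization leaves /b/, /l/ stranded (at most one coda consonant is licensed; onsets are limited to one consonant).
Deleting the stranded consonants removes /b/, /l/.

xətag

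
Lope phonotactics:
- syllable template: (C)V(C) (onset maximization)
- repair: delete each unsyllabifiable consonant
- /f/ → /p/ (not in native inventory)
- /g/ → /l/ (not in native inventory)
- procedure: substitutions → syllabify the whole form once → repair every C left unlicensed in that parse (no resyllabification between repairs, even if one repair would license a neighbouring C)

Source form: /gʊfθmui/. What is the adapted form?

lʊpmui

Substitution: /g/ → /l/, /f/ → /p/, giving /lʊpθmui/.
The consonants /θ/ cannot be parsed into a legal (C)V(C) syllable (at most one coda consonant is licensed; onsets are limited to one consonant).
Each unlicensed consonant is deleted: /θ/.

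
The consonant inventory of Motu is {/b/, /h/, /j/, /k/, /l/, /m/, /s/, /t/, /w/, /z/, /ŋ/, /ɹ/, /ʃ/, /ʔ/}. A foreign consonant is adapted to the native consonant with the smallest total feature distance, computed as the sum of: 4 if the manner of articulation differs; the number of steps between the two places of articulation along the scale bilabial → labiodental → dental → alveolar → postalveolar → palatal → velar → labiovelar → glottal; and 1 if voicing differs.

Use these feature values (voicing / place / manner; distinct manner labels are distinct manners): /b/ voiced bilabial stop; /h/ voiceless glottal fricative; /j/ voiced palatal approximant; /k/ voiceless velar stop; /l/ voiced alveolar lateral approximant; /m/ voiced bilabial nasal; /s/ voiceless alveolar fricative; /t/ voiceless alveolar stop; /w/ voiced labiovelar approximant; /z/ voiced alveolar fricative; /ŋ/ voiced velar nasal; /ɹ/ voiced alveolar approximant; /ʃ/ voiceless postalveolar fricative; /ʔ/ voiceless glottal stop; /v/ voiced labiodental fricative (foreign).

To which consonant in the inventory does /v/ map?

/z/ is closest: same manner (fricative), place distance 2 (labiodental→alveolar), same voicing; total 2. Next closest is /s/ at distance 3.

z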